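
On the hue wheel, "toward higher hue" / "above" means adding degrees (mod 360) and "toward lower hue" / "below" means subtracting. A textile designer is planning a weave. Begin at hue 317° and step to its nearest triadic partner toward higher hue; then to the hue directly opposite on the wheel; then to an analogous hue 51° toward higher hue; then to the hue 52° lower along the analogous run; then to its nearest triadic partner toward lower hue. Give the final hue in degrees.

136°

317 + 120 = 437 → 437 − 360 = 77°   (triadic ↑)
77 + 180 = 257°   (complement)
257 + 51 = 308°   (analog 51° ↑)
308 − 52 = 256°   (analog 52° ↓)
256 − 120 = 136°   (triadic ↓)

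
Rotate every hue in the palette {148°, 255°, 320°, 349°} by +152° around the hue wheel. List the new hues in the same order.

148 + 152 = 300°
255 + 152 = 407 → 407 − 360 = 47°
320 + 152 = 472 → 472 − 360 = 112°
349 + 152 = 501 → 501 − 360 = 141°

300°, 47°, 112°, 141°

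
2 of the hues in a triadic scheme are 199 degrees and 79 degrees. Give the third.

A triad places three hues 120° apart.
The full set through 79° is {79°, 199°, 319°}.
Given {79°, 199°}, the missing hue is 319°.

319°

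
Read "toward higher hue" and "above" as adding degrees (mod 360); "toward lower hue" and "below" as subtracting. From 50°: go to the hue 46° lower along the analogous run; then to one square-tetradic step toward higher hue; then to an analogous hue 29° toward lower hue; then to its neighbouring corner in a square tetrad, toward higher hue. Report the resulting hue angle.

155°

50 − 46 = 4°   (analog 46° ↓)
4 + 90 = 94°   (square ↑)
94 − 29 = 65°   (analog 29° ↓)
65 + 90 = 155°   (square ↑)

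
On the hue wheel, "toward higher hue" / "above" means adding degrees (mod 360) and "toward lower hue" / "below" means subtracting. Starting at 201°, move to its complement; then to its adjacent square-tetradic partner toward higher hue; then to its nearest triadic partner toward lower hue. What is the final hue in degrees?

201 + 180 = 381 → 381 − 360 = 21°   (complement)
21 + 90 = 111°   (square ↑)
111 − 120 = -9 → -9 + 360 = 351°   (triadic ↓)

351°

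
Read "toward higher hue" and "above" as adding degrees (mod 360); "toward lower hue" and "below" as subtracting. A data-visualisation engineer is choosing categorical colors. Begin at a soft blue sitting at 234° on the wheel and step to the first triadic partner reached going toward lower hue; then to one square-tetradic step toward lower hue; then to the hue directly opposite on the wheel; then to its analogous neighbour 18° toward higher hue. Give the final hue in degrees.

222°

234 − 120 = 114°   (triadic ↓)
114 − 90 = 24°   (square ↓)
24 + 180 = 204°   (complement)
204 + 18 = 222°   (analog 18° ↑)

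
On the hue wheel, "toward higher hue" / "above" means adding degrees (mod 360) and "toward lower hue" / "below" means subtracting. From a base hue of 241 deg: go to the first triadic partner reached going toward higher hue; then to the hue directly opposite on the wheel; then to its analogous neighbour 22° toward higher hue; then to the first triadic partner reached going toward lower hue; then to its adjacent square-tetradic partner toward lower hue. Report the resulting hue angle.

triadic ↑ +120°: 241 + 120 = 361 → 361 − 360 = 1°
complement +180°: 1 + 180 = 181°
analog 22° ↑ +22°: 181 + 22 = 203°
triadic ↓ −120°: 203 − 120 = 83°
square ↓ −90°: 83 − 90 = -7 → -7 + 360 = 353°

353°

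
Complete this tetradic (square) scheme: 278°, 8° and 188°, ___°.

A square tetradic scheme places four hues every 90°.
The full set through 8° is {8°, 98°, 188°, 278°}.
Given {8°, 188°, 278°}, the missing hue is 98°.

98°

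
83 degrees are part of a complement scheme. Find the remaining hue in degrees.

The complement sits 180° across the wheel.
The full set through 83° is {83°, 263°}.
Given {83°}, the missing hue is 263°.

263°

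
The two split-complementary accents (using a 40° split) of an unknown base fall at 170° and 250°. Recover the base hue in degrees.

30°

The accents sit 40° either side of the complement, so the complement is their short-arc midpoint on the wheel.
Short-arc midpoint of 170° and 250°: 210°.
Base is 180° from the complement: 210 − 180 = 30°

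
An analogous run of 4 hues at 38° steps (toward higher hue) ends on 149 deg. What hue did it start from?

35°

3 steps of 38° (toward higher hue) give a net shift of +114°.
Start = end − shift: 149 − 114 = 35°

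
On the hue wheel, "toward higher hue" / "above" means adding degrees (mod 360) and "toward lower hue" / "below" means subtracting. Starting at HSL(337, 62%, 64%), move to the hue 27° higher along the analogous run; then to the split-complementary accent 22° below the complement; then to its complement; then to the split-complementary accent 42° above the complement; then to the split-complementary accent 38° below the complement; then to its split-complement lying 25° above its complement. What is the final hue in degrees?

+27° (analog 27° ↑): 337 + 27 = 364 → 364 − 360 = 4°
+158° (split-comp 22° ↓): 4 + 158 = 162°
+180° (complement): 162 + 180 = 342°
+222° (split-comp 42° ↑): 342 + 222 = 564 → 564 − 360 = 204°
+142° (split-comp 38° ↓): 204 + 142 = 346°
+205° (split-comp 25° ↑): 346 + 205 = 551 → 551 − 360 = 191°

191°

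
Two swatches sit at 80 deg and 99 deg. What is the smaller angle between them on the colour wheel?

19°

|80 − 99| = 19.
19 ≤ 180, so the shorter arc is 19°.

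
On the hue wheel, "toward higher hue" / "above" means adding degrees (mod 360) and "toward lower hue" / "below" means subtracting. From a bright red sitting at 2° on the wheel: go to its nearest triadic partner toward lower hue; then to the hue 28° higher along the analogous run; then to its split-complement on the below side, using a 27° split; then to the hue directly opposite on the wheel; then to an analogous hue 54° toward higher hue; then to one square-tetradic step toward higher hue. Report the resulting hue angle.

27°

2 − 120 = -118 → -118 + 360 = 242°   (triadic ↓)
242 + 28 = 270°   (analog 28° ↑)
270 + 153 = 423 → 423 − 360 = 63°   (split-comp 27° ↓)
63 + 180 = 243°   (complement)
243 + 54 = 297°   (analog 54° ↑)
297 + 90 = 387 → 387 − 360 = 27°   (square ↑)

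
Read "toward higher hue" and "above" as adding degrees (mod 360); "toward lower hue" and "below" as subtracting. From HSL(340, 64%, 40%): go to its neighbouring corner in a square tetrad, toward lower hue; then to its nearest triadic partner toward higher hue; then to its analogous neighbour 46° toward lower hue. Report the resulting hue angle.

340 − 90 = 250°   (square ↓)
250 + 120 = 370 → 370 − 360 = 10°   (triadic ↑)
10 − 46 = -36 → -36 + 360 = 324°   (analog 46° ↓)

324°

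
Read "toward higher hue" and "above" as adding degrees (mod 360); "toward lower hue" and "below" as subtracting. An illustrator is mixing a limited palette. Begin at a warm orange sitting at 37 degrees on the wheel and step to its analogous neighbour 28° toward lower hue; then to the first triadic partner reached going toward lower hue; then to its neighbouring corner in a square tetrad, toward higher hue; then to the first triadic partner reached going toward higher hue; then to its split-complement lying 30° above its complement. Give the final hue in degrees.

−28° (analog 28° ↓): 37 − 28 = 9°
−120° (triadic ↓): 9 − 120 = -111 → -111 + 360 = 249°
+90° (square ↑): 249 + 90 = 339°
+120° (triadic ↑): 339 + 120 = 459 → 459 − 360 = 99°
+210° (split-comp 30° ↑): 99 + 210 = 309°

309°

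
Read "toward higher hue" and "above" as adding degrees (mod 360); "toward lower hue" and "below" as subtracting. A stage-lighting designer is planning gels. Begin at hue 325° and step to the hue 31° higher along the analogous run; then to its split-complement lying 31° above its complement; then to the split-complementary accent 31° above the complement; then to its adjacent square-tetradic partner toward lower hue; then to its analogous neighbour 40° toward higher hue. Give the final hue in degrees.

8°

+31° (analog 31° ↑): 325 + 31 = 356°
+211° (split-comp 31° ↑): 356 + 211 = 567 → 567 − 360 = 207°
+211° (split-comp 31° ↑): 207 + 211 = 418 → 418 − 360 = 58°
−90° (square ↓): 58 − 90 = -32 → -32 + 360 = 328°
+40° (analog 40° ↑): 328 + 40 = 368 → 368 − 360 = 8°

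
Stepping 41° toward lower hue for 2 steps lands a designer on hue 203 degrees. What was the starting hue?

2 steps of 41° (toward lower hue) give a net shift of −82°.
Start = end − shift: 203 + 82 = 285°

285°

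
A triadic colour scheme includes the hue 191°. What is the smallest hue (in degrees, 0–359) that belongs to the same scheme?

71°

A triad places three hues 120° apart.
The full set through 191° is {71°, 191°, 311°}.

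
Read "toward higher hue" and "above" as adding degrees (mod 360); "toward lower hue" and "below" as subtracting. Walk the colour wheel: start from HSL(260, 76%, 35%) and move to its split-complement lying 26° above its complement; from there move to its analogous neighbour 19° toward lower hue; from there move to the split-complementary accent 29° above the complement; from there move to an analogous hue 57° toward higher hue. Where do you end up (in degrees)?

353°

+206° (split-comp 26° ↑): 260 + 206 = 466 → 466 − 360 = 106°
−19° (analog 19° ↓): 106 − 19 = 87°
+209° (split-comp 29° ↑): 87 + 209 = 296°
+57° (analog 57° ↑): 296 + 57 = 353°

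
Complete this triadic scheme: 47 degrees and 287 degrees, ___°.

A triad places three hues 120° apart.
The full set through 47° is {47°, 167°, 287°}.
Given {47°, 287°}, the missing hue is 167°.

167°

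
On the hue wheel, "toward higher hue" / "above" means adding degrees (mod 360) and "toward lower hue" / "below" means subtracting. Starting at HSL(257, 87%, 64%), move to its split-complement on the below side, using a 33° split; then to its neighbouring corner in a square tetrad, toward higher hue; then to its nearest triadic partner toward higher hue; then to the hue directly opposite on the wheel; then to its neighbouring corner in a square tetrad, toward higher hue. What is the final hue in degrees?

+147° (split-comp 33° ↓): 257 + 147 = 404 → 404 − 360 = 44°
+90° (square ↑): 44 + 90 = 134°
+120° (triadic ↑): 134 + 120 = 254°
+180° (complement): 254 + 180 = 434 → 434 − 360 = 74°
+90° (square ↑): 74 + 90 = 164°

164°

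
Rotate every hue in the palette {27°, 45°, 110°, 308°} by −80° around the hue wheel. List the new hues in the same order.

27 − 80 = -53 → -53 + 360 = 307°
45 − 80 = -35 → -35 + 360 = 325°
110 − 80 = 30°
308 − 80 = 228°

307°, 325°, 30°, 228°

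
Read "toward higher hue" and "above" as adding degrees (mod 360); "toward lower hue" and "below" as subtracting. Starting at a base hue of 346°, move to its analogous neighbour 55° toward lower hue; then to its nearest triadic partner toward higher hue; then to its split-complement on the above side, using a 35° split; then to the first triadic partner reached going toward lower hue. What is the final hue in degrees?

146°

analog 55° ↓ −55°: 346 − 55 = 291°
triadic ↑ +120°: 291 + 120 = 411 → 411 − 360 = 51°
split-comp 35° ↑ +215°: 51 + 215 = 266°
triadic ↓ −120°: 266 − 120 = 146°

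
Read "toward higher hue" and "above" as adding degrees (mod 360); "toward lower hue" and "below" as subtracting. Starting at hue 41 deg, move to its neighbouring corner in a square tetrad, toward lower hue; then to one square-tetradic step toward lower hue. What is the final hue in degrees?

−90° (square ↓): 41 − 90 = -49 → -49 + 360 = 311°
−90° (square ↓): 311 − 90 = 221°

221°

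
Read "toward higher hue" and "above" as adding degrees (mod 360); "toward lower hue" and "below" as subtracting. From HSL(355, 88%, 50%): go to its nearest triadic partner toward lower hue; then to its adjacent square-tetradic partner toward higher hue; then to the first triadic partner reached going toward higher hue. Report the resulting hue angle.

85°

triadic ↓ −120°: 355 − 120 = 235°
square ↑ +90°: 235 + 90 = 325°
triadic ↑ +120°: 325 + 120 = 445 → 445 − 360 = 85°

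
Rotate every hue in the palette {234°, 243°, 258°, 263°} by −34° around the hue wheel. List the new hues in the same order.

200°, 209°, 224°, 229°

234 − 34 = 200°
243 − 34 = 209°
258 − 34 = 224°
263 − 34 = 229°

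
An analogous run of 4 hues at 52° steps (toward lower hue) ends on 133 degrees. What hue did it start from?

289°

3 steps of 52° (toward lower hue) give a net shift of −156°.
Start = end − shift: 133 + 156 = 289°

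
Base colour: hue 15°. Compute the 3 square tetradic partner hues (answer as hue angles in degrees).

105°, 195°, 285°

15 + 90 = 105°
15 + 180 = 195°
15 + 270 = 285°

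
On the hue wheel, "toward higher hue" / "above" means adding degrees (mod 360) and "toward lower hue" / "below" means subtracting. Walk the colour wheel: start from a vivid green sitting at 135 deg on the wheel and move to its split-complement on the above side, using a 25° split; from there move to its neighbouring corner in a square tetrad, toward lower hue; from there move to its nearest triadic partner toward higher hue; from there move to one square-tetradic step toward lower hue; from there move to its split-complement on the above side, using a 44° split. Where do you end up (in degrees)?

135 + 205 = 340°   (split-comp 25° ↑)
340 − 90 = 250°   (square ↓)
250 + 120 = 370 → 370 − 360 = 10°   (triadic ↑)
10 − 90 = -80 → -80 + 360 = 280°   (square ↓)
280 + 224 = 504 → 504 − 360 = 144°   (split-comp 44° ↑)

144°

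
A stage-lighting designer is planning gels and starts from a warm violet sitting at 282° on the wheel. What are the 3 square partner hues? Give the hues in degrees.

A square tetradic scheme places four hues every 90°.
282 + 90 = 372 → 372 − 360 = 12°
282 + 180 = 462 → 462 − 360 = 102°
282 + 270 = 552 → 552 − 360 = 192°

12°, 102°, and 192°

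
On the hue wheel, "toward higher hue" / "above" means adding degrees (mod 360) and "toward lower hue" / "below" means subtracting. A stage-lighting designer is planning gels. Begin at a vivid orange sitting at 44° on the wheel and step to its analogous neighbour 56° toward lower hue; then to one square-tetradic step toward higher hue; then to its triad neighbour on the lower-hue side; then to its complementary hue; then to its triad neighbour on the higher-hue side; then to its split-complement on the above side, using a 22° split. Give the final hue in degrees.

100°

−56° (analog 56° ↓): 44 − 56 = -12 → -12 + 360 = 348°
+90° (square ↑): 348 + 90 = 438 → 438 − 360 = 78°
−120° (triadic ↓): 78 − 120 = -42 → -42 + 360 = 318°
+180° (complement): 318 + 180 = 498 → 498 − 360 = 138°
+120° (triadic ↑): 138 + 120 = 258°
+202° (split-comp 22° ↑): 258 + 202 = 460 → 460 − 360 = 100°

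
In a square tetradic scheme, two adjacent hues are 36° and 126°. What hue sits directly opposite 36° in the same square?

A square tetradic scheme places four hues 90° apart; opposite corners are 180° apart.
36 + 180 = 216°

216°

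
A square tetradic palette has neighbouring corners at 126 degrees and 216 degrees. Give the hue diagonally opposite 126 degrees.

306°

A square tetradic scheme places four hues 90° apart; opposite corners are 180° apart.
126 + 180 = 306°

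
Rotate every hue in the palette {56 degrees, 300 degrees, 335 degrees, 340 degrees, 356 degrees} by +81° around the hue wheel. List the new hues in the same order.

137°, 21°, 56°, 61°, 77°

56 + 81 = 137°
300 + 81 = 381 → 381 − 360 = 21°
335 + 81 = 416 → 416 − 360 = 56°
340 + 81 = 421 → 421 − 360 = 61°
356 + 81 = 437 → 437 − 360 = 77°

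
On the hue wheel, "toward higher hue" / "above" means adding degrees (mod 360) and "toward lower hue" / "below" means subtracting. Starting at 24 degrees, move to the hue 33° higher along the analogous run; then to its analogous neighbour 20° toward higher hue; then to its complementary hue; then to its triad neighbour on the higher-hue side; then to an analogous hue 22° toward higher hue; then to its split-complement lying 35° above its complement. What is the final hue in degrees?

24 + 33 = 57°   (analog 33° ↑)
57 + 20 = 77°   (analog 20° ↑)
77 + 180 = 257°   (complement)
257 + 120 = 377 → 377 − 360 = 17°   (triadic ↑)
17 + 22 = 39°   (analog 22° ↑)
39 + 215 = 254°   (split-comp 35° ↑)

254°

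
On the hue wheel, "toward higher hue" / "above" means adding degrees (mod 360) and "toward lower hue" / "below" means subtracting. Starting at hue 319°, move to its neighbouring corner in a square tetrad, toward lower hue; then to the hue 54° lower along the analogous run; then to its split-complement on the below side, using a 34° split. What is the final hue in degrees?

321°

square ↓ −90°: 319 − 90 = 229°
analog 54° ↓ −54°: 229 − 54 = 175°
split-comp 34° ↓ +146°: 175 + 146 = 321°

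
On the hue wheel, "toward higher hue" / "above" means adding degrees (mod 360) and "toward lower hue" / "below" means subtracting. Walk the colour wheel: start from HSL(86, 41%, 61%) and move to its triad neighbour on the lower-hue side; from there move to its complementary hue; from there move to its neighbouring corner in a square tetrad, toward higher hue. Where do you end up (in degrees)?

236°

−120° (triadic ↓): 86 − 120 = -34 → -34 + 360 = 326°
+180° (complement): 326 + 180 = 506 → 506 − 360 = 146°
+90° (square ↑): 146 + 90 = 236°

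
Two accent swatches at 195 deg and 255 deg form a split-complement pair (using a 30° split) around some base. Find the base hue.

45°

The accents sit 30° either side of the complement, so the complement is their short-arc midpoint on the wheel.
Short-arc midpoint of 195° and 255°: 225°.
Base is 180° from the complement: 225 − 180 = 45°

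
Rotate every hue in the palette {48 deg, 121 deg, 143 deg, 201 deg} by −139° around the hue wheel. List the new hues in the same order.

48 − 139 = -91 → -91 + 360 = 269°
121 − 139 = -18 → -18 + 360 = 342°
143 − 139 = 4°
201 − 139 = 62°

269°, 342°, 4°, 62°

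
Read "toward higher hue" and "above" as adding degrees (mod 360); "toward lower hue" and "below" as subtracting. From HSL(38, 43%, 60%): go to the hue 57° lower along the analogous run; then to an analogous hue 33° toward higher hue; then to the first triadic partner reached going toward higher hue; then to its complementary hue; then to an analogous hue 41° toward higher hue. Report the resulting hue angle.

355°

analog 57° ↓ −57°: 38 − 57 = -19 → -19 + 360 = 341°
analog 33° ↑ +33°: 341 + 33 = 374 → 374 − 360 = 14°
triadic ↑ +120°: 14 + 120 = 134°
complement +180°: 134 + 180 = 314°
analog 41° ↑ +41°: 314 + 41 = 355°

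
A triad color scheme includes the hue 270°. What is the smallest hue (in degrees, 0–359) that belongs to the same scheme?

30°

A triad places three hues 120° apart.
The full set through 270° is {30°, 150°, 270°}.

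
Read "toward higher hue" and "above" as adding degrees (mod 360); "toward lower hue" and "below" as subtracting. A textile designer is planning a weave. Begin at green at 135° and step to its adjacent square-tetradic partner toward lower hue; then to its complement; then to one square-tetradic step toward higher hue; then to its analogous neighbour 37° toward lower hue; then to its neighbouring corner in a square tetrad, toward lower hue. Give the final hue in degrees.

188°

135 − 90 = 45°   (square ↓)
45 + 180 = 225°   (complement)
225 + 90 = 315°   (square ↑)
315 − 37 = 278°   (analog 37° ↓)
278 − 90 = 188°   (square ↓)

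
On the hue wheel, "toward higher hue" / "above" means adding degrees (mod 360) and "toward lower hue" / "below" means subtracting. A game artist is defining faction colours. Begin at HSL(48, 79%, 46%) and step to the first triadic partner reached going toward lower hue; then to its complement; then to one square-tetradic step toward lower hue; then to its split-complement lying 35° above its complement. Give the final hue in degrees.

−120° (triadic ↓): 48 − 120 = -72 → -72 + 360 = 288°
+180° (complement): 288 + 180 = 468 → 468 − 360 = 108°
−90° (square ↓): 108 − 90 = 18°
+215° (split-comp 35° ↑): 18 + 215 = 233°

233°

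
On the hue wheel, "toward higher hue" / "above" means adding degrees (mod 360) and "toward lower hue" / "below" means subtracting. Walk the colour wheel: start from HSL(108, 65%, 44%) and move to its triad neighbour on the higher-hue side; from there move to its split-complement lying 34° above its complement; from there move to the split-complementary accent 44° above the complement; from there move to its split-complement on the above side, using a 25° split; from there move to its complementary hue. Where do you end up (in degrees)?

331°

+120° (triadic ↑): 108 + 120 = 228°
+214° (split-comp 34° ↑): 228 + 214 = 442 → 442 − 360 = 82°
+224° (split-comp 44° ↑): 82 + 224 = 306°
+205° (split-comp 25° ↑): 306 + 205 = 511 → 511 − 360 = 151°
+180° (complement): 151 + 180 = 331°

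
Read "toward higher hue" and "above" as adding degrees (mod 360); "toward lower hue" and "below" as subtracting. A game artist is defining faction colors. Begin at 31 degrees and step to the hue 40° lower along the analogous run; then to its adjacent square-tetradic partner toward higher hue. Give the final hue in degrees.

81°

analog 40° ↓ −40°: 31 − 40 = -9 → -9 + 360 = 351°
square ↑ +90°: 351 + 90 = 441 → 441 − 360 = 81°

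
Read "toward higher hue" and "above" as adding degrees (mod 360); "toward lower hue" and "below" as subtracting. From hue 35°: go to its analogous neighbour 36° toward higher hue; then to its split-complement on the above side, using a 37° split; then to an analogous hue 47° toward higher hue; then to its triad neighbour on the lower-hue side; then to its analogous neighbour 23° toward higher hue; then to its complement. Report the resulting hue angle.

58°

analog 36° ↑ +36°: 35 + 36 = 71°
split-comp 37° ↑ +217°: 71 + 217 = 288°
analog 47° ↑ +47°: 288 + 47 = 335°
triadic ↓ −120°: 335 − 120 = 215°
analog 23° ↑ +23°: 215 + 23 = 238°
complement +180°: 238 + 180 = 418 → 418 − 360 = 58°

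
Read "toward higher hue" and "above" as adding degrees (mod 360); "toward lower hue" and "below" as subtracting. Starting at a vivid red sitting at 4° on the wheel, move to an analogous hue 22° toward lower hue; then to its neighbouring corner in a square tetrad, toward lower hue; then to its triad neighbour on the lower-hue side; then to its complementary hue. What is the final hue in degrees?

312°

analog 22° ↓ −22°: 4 − 22 = -18 → -18 + 360 = 342°
square ↓ −90°: 342 − 90 = 252°
triadic ↓ −120°: 252 − 120 = 132°
complement +180°: 132 + 180 = 312°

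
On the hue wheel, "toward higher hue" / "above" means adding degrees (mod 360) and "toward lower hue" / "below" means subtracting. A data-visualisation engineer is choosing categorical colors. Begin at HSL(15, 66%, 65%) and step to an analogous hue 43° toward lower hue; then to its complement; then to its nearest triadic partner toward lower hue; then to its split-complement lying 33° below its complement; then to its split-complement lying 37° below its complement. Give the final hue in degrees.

15 − 43 = -28 → -28 + 360 = 332°   (analog 43° ↓)
332 + 180 = 512 → 512 − 360 = 152°   (complement)
152 − 120 = 32°   (triadic ↓)
32 + 147 = 179°   (split-comp 33° ↓)
179 + 143 = 322°   (split-comp 37° ↓)

322°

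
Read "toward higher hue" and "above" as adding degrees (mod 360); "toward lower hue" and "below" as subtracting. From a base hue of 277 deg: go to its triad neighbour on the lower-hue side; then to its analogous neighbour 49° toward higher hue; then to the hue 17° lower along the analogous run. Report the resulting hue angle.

189°

277 − 120 = 157°   (triadic ↓)
157 + 49 = 206°   (analog 49° ↑)
206 − 17 = 189°   (analog 17° ↓)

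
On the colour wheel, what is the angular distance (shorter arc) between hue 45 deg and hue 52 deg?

|45 − 52| = 7.
7 ≤ 180, so the shorter arc is 7°.

7°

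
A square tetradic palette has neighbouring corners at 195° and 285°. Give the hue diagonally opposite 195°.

15°

A square tetradic scheme places four hues 90° apart; opposite corners are 180° apart.
195 + 180 = 375 → 375 − 360 = 15°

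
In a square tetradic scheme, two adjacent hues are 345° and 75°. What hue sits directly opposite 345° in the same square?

A square tetradic scheme places four hues 90° apart; opposite corners are 180° apart.
345 + 180 = 525 → 525 − 360 = 165°

165°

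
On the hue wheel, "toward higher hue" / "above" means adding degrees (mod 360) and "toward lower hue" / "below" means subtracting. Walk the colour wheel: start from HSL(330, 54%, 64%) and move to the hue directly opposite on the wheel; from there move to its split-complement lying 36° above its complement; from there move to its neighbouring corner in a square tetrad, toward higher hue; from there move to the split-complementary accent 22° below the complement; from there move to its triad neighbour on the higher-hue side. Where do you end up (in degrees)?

14°

+180° (complement): 330 + 180 = 510 → 510 − 360 = 150°
+216° (split-comp 36° ↑): 150 + 216 = 366 → 366 − 360 = 6°
+90° (square ↑): 6 + 90 = 96°
+158° (split-comp 22° ↓): 96 + 158 = 254°
+120° (triadic ↑): 254 + 120 = 374 → 374 − 360 = 14°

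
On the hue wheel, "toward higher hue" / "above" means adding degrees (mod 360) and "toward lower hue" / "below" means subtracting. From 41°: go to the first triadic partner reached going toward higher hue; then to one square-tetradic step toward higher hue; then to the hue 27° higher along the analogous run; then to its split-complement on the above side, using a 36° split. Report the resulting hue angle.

134°

41 + 120 = 161°   (triadic ↑)
161 + 90 = 251°   (square ↑)
251 + 27 = 278°   (analog 27° ↑)
278 + 216 = 494 → 494 − 360 = 134°   (split-comp 36° ↑)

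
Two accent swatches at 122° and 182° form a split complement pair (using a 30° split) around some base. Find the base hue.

The accents sit 30° either side of the complement, so the complement is their short-arc midpoint on the wheel.
Short-arc midpoint of 122° and 182°: 152°.
Base is 180° from the complement: 152 − 180 = -28 → -28 + 360 = 332°

332°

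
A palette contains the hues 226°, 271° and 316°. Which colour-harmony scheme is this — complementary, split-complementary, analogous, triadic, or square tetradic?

Sort the hues: 226°, 271°, 316°.
Successive gaps around the wheel: 45°, 45°, 270°.
A run of hues at equal small steps (45°) with one large closing gap is an analogous group.

analogous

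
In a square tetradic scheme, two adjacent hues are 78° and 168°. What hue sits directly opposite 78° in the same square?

258°

A square tetradic scheme places four hues 90° apart; opposite corners are 180° apart.
78 + 180 = 258°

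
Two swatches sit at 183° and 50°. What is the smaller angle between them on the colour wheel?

|183 − 50| = 133.
133 ≤ 180, so the shorter arc is 133°.

133°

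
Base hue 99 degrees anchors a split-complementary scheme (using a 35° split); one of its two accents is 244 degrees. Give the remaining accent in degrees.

Split-complementary hues sit 35° either side of the complement.
Complement of the base 99°: 99 + 180 = 279°
The given accent 244° is 35° one side of 279°; the other accent sits 35° the other side: 279 + 35 = 314°

314°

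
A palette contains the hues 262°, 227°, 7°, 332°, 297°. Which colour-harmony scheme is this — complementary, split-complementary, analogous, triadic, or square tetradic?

Sort the hues: 7°, 227°, 262°, 297°, 332°.
Successive gaps around the wheel: 220°, 35°, 35°, 35°, 35°.
A run of hues at equal small steps (35°) with one large closing gap is an analogous group.

analogous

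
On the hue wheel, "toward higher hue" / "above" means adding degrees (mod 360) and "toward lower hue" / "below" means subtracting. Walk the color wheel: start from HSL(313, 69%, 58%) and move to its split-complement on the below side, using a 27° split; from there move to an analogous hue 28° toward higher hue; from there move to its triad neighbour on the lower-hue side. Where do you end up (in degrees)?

313 + 153 = 466 → 466 − 360 = 106°   (split-comp 27° ↓)
106 + 28 = 134°   (analog 28° ↑)
134 − 120 = 14°   (triadic ↓)

14°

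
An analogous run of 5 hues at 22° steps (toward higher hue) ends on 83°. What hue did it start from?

355°

4 steps of 22° (toward higher hue) give a net shift of +88°.
Start = end − shift: 83 − 88 = -5 → -5 + 360 = 355°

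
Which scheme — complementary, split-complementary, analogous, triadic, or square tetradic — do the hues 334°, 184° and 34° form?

split-complementary

Sort the hues: 34°, 184°, 334°.
Successive gaps around the wheel: 150°, 150°, 60°.
Two 150° gaps and one 60° gap — a base hue opposite a pair of accents 30° either side of its complement — is the split-complementary pattern.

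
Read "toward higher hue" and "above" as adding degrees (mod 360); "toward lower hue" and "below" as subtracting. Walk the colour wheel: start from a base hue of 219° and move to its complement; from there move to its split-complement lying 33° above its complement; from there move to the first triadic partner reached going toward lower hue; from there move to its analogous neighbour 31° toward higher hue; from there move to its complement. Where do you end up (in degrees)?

343°

+180° (complement): 219 + 180 = 399 → 399 − 360 = 39°
+213° (split-comp 33° ↑): 39 + 213 = 252°
−120° (triadic ↓): 252 − 120 = 132°
+31° (analog 31° ↑): 132 + 31 = 163°
+180° (complement): 163 + 180 = 343°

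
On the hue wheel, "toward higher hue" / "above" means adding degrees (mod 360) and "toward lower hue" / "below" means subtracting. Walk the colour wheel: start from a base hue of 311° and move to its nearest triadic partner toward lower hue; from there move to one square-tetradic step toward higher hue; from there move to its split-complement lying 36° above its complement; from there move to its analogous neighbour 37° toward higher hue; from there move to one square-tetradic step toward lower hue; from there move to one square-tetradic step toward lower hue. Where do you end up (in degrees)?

−120° (triadic ↓): 311 − 120 = 191°
+90° (square ↑): 191 + 90 = 281°
+216° (split-comp 36° ↑): 281 + 216 = 497 → 497 − 360 = 137°
+37° (analog 37° ↑): 137 + 37 = 174°
−90° (square ↓): 174 − 90 = 84°
−90° (square ↓): 84 − 90 = -6 → -6 + 360 = 354°

354°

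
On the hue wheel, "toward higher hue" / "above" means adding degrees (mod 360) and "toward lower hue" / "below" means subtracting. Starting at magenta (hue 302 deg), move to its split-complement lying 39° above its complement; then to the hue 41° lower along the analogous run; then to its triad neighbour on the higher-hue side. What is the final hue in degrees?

240°

302 + 219 = 521 → 521 − 360 = 161°   (split-comp 39° ↑)
161 − 41 = 120°   (analog 41° ↓)
120 + 120 = 240°   (triadic ↑)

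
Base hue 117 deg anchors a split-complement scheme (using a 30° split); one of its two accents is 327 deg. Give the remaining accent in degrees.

Split-complementary hues sit 30° either side of the complement.
Complement of the base 117°: 117 + 180 = 297°
The given accent 327° is 30° one side of 297°; the other accent sits 30° the other side: 297 − 30 = 267°

267°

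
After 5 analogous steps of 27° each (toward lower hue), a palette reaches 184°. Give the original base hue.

319°

5 steps of 27° (toward lower hue) give a net shift of −135°.
Start = end − shift: 184 + 135 = 319°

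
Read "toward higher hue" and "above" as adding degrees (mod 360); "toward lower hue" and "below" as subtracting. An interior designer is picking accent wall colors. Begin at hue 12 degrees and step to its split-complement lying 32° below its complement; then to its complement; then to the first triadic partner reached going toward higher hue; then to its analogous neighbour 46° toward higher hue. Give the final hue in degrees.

split-comp 32° ↓ +148°: 12 + 148 = 160°
complement +180°: 160 + 180 = 340°
triadic ↑ +120°: 340 + 120 = 460 → 460 − 360 = 100°
analog 46° ↑ +46°: 100 + 46 = 146°

146°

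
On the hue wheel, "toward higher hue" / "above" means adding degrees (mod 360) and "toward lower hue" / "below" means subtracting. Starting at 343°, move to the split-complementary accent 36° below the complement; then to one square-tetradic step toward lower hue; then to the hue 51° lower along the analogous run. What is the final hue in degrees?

346°

343 + 144 = 487 → 487 − 360 = 127°   (split-comp 36° ↓)
127 − 90 = 37°   (square ↓)
37 − 51 = -14 → -14 + 360 = 346°   (analog 51° ↓)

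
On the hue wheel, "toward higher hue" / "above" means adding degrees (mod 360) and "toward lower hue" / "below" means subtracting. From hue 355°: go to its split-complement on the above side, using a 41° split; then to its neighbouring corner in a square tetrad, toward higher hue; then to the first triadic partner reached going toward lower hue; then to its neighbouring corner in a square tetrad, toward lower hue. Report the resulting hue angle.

96°

split-comp 41° ↑ +221°: 355 + 221 = 576 → 576 − 360 = 216°
square ↑ +90°: 216 + 90 = 306°
triadic ↓ −120°: 306 − 120 = 186°
square ↓ −90°: 186 − 90 = 96°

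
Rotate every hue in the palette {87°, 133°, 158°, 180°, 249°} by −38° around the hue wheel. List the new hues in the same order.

49°, 95°, 120°, 142°, 211°

87 − 38 = 49°
133 − 38 = 95°
158 − 38 = 120°
180 − 38 = 142°
249 − 38 = 211°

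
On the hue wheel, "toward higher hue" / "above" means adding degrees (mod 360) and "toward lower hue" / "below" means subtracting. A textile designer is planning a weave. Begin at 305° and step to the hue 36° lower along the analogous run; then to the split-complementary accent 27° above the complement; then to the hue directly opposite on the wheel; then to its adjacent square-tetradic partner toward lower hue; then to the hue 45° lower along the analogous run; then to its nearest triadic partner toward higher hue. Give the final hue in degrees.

281°

analog 36° ↓ −36°: 305 − 36 = 269°
split-comp 27° ↑ +207°: 269 + 207 = 476 → 476 − 360 = 116°
complement +180°: 116 + 180 = 296°
square ↓ −90°: 296 − 90 = 206°
analog 45° ↓ −45°: 206 − 45 = 161°
triadic ↑ +120°: 161 + 120 = 281°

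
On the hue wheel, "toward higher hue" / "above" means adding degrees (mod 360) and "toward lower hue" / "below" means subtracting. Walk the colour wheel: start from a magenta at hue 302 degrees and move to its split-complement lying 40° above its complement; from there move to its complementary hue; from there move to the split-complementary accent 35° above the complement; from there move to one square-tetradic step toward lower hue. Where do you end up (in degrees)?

107°

+220° (split-comp 40° ↑): 302 + 220 = 522 → 522 − 360 = 162°
+180° (complement): 162 + 180 = 342°
+215° (split-comp 35° ↑): 342 + 215 = 557 → 557 − 360 = 197°
−90° (square ↓): 197 − 90 = 107°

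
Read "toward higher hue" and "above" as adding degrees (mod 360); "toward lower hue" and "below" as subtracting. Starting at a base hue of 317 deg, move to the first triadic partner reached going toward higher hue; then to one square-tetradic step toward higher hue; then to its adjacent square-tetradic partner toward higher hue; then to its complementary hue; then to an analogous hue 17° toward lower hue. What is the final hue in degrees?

60°

317 + 120 = 437 → 437 − 360 = 77°   (triadic ↑)
77 + 90 = 167°   (square ↑)
167 + 90 = 257°   (square ↑)
257 + 180 = 437 → 437 − 360 = 77°   (complement)
77 − 17 = 60°   (analog 17° ↓)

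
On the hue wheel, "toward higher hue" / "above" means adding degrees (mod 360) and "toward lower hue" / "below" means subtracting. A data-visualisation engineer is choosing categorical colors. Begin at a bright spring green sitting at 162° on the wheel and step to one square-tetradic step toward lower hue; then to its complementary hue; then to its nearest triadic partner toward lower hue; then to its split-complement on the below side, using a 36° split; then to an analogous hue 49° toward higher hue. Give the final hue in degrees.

325°

square ↓ −90°: 162 − 90 = 72°
complement +180°: 72 + 180 = 252°
triadic ↓ −120°: 252 − 120 = 132°
split-comp 36° ↓ +144°: 132 + 144 = 276°
analog 49° ↑ +49°: 276 + 49 = 325°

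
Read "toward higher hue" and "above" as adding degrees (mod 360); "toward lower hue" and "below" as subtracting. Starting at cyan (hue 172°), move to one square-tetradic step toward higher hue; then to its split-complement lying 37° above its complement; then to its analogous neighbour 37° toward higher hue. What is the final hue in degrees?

172 + 90 = 262°   (square ↑)
262 + 217 = 479 → 479 − 360 = 119°   (split-comp 37° ↑)
119 + 37 = 156°   (analog 37° ↑)

156°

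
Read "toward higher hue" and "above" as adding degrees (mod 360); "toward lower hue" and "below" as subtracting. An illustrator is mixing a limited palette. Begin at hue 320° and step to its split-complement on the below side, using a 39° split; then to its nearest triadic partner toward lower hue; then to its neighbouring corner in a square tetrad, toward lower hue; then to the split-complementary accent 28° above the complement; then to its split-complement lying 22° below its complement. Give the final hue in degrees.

320 + 141 = 461 → 461 − 360 = 101°   (split-comp 39° ↓)
101 − 120 = -19 → -19 + 360 = 341°   (triadic ↓)
341 − 90 = 251°   (square ↓)
251 + 208 = 459 → 459 − 360 = 99°   (split-comp 28° ↑)
99 + 158 = 257°   (split-comp 22° ↓)

257°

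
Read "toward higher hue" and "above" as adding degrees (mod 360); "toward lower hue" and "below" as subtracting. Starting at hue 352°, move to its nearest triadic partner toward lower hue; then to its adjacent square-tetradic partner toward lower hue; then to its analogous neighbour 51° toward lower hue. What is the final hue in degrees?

91°

352 − 120 = 232°   (triadic ↓)
232 − 90 = 142°   (square ↓)
142 − 51 = 91°   (analog 51° ↓)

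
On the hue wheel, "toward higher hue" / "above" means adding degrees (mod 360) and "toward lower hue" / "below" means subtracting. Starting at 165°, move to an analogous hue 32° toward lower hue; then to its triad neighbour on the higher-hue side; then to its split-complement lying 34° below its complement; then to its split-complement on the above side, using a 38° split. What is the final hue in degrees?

257°

165 − 32 = 133°   (analog 32° ↓)
133 + 120 = 253°   (triadic ↑)
253 + 146 = 399 → 399 − 360 = 39°   (split-comp 34° ↓)
39 + 218 = 257°   (split-comp 38° ↑)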